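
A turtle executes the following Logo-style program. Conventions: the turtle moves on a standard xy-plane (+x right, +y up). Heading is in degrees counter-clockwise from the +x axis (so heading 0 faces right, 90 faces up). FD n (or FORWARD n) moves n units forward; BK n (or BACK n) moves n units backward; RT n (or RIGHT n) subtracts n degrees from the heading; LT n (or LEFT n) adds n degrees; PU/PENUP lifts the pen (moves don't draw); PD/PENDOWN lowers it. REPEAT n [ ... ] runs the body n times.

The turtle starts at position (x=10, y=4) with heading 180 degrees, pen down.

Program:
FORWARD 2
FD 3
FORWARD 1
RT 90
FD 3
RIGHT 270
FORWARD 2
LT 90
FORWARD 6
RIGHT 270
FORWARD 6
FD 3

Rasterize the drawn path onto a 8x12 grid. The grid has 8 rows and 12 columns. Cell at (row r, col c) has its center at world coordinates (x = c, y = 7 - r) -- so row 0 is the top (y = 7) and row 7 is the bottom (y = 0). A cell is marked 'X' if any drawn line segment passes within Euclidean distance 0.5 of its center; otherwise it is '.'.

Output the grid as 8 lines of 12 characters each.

Answer: ..XXX.......
..X.X.......
..X.X.......
..X.XXXXXXX.
..X.........
..X.........
..XXXXXXXXXX
............

Derivation:
Segment 0: (10,4) -> (8,4)
Segment 1: (8,4) -> (5,4)
Segment 2: (5,4) -> (4,4)
Segment 3: (4,4) -> (4,7)
Segment 4: (4,7) -> (2,7)
Segment 5: (2,7) -> (2,1)
Segment 6: (2,1) -> (8,1)
Segment 7: (8,1) -> (11,1)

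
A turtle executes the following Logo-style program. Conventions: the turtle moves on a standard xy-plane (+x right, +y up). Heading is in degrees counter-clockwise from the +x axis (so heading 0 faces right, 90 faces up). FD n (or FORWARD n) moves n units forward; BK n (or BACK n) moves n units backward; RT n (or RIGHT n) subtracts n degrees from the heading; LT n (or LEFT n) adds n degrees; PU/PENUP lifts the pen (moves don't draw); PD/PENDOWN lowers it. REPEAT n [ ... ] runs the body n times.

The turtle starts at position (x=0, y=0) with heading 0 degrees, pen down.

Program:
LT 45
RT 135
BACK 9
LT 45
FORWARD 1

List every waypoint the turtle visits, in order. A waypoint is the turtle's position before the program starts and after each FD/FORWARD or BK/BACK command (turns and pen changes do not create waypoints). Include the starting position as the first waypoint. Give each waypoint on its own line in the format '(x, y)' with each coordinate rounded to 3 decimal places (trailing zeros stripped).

Answer: (0, 0)
(0, 9)
(0.707, 8.293)

Derivation:
Executing turtle program step by step:
Start: pos=(0,0), heading=0, pen down
LT 45: heading 0 -> 45
RT 135: heading 45 -> 270
BK 9: (0,0) -> (0,9) [heading=270, draw]
LT 45: heading 270 -> 315
FD 1: (0,9) -> (0.707,8.293) [heading=315, draw]
Final: pos=(0.707,8.293), heading=315, 2 segment(s) drawn
Waypoints (3 total):
(0, 0)
(0, 9)
(0.707, 8.293)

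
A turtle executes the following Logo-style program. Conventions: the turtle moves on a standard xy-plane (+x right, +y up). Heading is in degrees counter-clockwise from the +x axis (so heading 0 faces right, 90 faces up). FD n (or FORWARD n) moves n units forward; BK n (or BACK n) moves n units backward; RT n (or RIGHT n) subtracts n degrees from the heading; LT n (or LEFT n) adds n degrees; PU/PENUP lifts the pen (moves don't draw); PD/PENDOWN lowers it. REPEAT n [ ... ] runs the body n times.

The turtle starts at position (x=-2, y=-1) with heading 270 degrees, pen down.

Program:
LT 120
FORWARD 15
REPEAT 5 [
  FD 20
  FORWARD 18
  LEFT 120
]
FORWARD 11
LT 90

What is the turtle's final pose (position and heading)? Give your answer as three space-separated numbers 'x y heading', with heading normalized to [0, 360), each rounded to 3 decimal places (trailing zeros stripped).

Answer: 10.99 33.5 0

Derivation:
Executing turtle program step by step:
Start: pos=(-2,-1), heading=270, pen down
LT 120: heading 270 -> 30
FD 15: (-2,-1) -> (10.99,6.5) [heading=30, draw]
REPEAT 5 [
  -- iteration 1/5 --
  FD 20: (10.99,6.5) -> (28.311,16.5) [heading=30, draw]
  FD 18: (28.311,16.5) -> (43.899,25.5) [heading=30, draw]
  LT 120: heading 30 -> 150
  -- iteration 2/5 --
  FD 20: (43.899,25.5) -> (26.579,35.5) [heading=150, draw]
  FD 18: (26.579,35.5) -> (10.99,44.5) [heading=150, draw]
  LT 120: heading 150 -> 270
  -- iteration 3/5 --
  FD 20: (10.99,44.5) -> (10.99,24.5) [heading=270, draw]
  FD 18: (10.99,24.5) -> (10.99,6.5) [heading=270, draw]
  LT 120: heading 270 -> 30
  -- iteration 4/5 --
  FD 20: (10.99,6.5) -> (28.311,16.5) [heading=30, draw]
  FD 18: (28.311,16.5) -> (43.899,25.5) [heading=30, draw]
  LT 120: heading 30 -> 150
  -- iteration 5/5 --
  FD 20: (43.899,25.5) -> (26.579,35.5) [heading=150, draw]
  FD 18: (26.579,35.5) -> (10.99,44.5) [heading=150, draw]
  LT 120: heading 150 -> 270
]
FD 11: (10.99,44.5) -> (10.99,33.5) [heading=270, draw]
LT 90: heading 270 -> 0
Final: pos=(10.99,33.5), heading=0, 12 segment(s) drawn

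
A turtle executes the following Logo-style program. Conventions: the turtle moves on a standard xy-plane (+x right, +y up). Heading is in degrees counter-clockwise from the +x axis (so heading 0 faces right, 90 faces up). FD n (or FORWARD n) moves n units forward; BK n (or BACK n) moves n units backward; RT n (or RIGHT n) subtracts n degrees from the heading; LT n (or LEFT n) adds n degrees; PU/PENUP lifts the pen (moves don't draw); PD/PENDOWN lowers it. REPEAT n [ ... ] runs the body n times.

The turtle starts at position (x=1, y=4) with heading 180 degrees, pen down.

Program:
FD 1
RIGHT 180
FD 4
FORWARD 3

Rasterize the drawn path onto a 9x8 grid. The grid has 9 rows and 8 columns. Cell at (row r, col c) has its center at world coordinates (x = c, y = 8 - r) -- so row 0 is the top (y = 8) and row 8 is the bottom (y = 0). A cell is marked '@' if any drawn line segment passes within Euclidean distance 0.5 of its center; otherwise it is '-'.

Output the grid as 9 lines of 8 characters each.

Answer: --------
--------
--------
--------
@@@@@@@@
--------
--------
--------
--------

Derivation:
Segment 0: (1,4) -> (0,4)
Segment 1: (0,4) -> (4,4)
Segment 2: (4,4) -> (7,4)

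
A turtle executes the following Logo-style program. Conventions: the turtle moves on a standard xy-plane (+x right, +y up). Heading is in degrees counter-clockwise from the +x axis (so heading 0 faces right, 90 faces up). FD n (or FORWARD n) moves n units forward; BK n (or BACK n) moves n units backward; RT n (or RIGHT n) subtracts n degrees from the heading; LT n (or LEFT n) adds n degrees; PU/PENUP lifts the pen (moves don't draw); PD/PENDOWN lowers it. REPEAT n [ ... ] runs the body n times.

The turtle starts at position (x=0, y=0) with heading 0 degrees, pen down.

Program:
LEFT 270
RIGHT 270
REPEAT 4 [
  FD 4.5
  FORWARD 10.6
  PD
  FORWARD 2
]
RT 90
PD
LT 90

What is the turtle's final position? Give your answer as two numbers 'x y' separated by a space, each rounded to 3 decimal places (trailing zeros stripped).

Executing turtle program step by step:
Start: pos=(0,0), heading=0, pen down
LT 270: heading 0 -> 270
RT 270: heading 270 -> 0
REPEAT 4 [
  -- iteration 1/4 --
  FD 4.5: (0,0) -> (4.5,0) [heading=0, draw]
  FD 10.6: (4.5,0) -> (15.1,0) [heading=0, draw]
  PD: pen down
  FD 2: (15.1,0) -> (17.1,0) [heading=0, draw]
  -- iteration 2/4 --
  FD 4.5: (17.1,0) -> (21.6,0) [heading=0, draw]
  FD 10.6: (21.6,0) -> (32.2,0) [heading=0, draw]
  PD: pen down
  FD 2: (32.2,0) -> (34.2,0) [heading=0, draw]
  -- iteration 3/4 --
  FD 4.5: (34.2,0) -> (38.7,0) [heading=0, draw]
  FD 10.6: (38.7,0) -> (49.3,0) [heading=0, draw]
  PD: pen down
  FD 2: (49.3,0) -> (51.3,0) [heading=0, draw]
  -- iteration 4/4 --
  FD 4.5: (51.3,0) -> (55.8,0) [heading=0, draw]
  FD 10.6: (55.8,0) -> (66.4,0) [heading=0, draw]
  PD: pen down
  FD 2: (66.4,0) -> (68.4,0) [heading=0, draw]
]
RT 90: heading 0 -> 270
PD: pen down
LT 90: heading 270 -> 0
Final: pos=(68.4,0), heading=0, 12 segment(s) drawn

Answer: 68.4 0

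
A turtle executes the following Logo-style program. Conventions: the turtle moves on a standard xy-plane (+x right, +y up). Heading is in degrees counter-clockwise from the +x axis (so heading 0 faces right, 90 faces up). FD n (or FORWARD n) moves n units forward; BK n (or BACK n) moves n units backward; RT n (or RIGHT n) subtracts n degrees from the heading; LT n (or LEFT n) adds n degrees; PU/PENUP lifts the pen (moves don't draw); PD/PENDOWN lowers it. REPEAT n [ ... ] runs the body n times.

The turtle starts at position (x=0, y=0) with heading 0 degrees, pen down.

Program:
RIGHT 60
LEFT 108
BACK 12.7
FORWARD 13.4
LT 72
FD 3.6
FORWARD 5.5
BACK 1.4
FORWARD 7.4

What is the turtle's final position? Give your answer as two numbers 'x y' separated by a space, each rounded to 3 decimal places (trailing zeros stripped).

Answer: -7.082 13.597

Derivation:
Executing turtle program step by step:
Start: pos=(0,0), heading=0, pen down
RT 60: heading 0 -> 300
LT 108: heading 300 -> 48
BK 12.7: (0,0) -> (-8.498,-9.438) [heading=48, draw]
FD 13.4: (-8.498,-9.438) -> (0.468,0.52) [heading=48, draw]
LT 72: heading 48 -> 120
FD 3.6: (0.468,0.52) -> (-1.332,3.638) [heading=120, draw]
FD 5.5: (-1.332,3.638) -> (-4.082,8.401) [heading=120, draw]
BK 1.4: (-4.082,8.401) -> (-3.382,7.189) [heading=120, draw]
FD 7.4: (-3.382,7.189) -> (-7.082,13.597) [heading=120, draw]
Final: pos=(-7.082,13.597), heading=120, 6 segment(s) drawn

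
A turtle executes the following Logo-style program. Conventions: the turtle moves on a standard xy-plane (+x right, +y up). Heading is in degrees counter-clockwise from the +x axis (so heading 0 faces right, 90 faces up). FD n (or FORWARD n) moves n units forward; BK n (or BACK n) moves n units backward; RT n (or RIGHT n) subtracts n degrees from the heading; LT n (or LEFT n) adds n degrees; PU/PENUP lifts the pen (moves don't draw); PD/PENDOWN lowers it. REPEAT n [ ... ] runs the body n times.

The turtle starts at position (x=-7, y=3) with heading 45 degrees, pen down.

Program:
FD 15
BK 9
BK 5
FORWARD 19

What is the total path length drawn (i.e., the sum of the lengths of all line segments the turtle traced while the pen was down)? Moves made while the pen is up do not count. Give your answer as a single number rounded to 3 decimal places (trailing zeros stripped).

Answer: 48

Derivation:
Executing turtle program step by step:
Start: pos=(-7,3), heading=45, pen down
FD 15: (-7,3) -> (3.607,13.607) [heading=45, draw]
BK 9: (3.607,13.607) -> (-2.757,7.243) [heading=45, draw]
BK 5: (-2.757,7.243) -> (-6.293,3.707) [heading=45, draw]
FD 19: (-6.293,3.707) -> (7.142,17.142) [heading=45, draw]
Final: pos=(7.142,17.142), heading=45, 4 segment(s) drawn

Segment lengths:
  seg 1: (-7,3) -> (3.607,13.607), length = 15
  seg 2: (3.607,13.607) -> (-2.757,7.243), length = 9
  seg 3: (-2.757,7.243) -> (-6.293,3.707), length = 5
  seg 4: (-6.293,3.707) -> (7.142,17.142), length = 19
Total = 48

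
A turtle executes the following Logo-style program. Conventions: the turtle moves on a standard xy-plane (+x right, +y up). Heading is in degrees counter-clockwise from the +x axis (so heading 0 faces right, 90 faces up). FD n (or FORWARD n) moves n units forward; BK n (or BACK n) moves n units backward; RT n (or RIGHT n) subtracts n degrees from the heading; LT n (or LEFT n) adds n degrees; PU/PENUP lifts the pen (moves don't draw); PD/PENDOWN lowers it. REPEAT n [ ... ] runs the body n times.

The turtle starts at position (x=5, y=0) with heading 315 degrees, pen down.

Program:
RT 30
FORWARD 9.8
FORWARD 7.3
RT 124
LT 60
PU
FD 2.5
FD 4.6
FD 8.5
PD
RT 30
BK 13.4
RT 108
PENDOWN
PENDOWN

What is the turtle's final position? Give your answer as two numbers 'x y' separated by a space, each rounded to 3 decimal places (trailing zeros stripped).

Executing turtle program step by step:
Start: pos=(5,0), heading=315, pen down
RT 30: heading 315 -> 285
FD 9.8: (5,0) -> (7.536,-9.466) [heading=285, draw]
FD 7.3: (7.536,-9.466) -> (9.426,-16.517) [heading=285, draw]
RT 124: heading 285 -> 161
LT 60: heading 161 -> 221
PU: pen up
FD 2.5: (9.426,-16.517) -> (7.539,-18.157) [heading=221, move]
FD 4.6: (7.539,-18.157) -> (4.067,-21.175) [heading=221, move]
FD 8.5: (4.067,-21.175) -> (-2.348,-26.752) [heading=221, move]
PD: pen down
RT 30: heading 221 -> 191
BK 13.4: (-2.348,-26.752) -> (10.806,-24.195) [heading=191, draw]
RT 108: heading 191 -> 83
PD: pen down
PD: pen down
Final: pos=(10.806,-24.195), heading=83, 3 segment(s) drawn

Answer: 10.806 -24.195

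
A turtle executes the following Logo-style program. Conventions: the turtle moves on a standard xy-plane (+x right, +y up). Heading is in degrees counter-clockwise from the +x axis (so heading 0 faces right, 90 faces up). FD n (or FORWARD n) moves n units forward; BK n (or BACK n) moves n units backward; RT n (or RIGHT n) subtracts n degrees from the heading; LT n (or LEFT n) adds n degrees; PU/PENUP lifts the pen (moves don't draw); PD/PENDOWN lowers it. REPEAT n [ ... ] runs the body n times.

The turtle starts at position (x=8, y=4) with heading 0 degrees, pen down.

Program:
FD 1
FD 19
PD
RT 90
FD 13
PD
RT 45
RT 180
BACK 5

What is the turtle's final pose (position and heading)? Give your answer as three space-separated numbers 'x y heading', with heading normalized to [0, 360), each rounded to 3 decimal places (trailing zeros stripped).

Answer: 24.464 -12.536 45

Derivation:
Executing turtle program step by step:
Start: pos=(8,4), heading=0, pen down
FD 1: (8,4) -> (9,4) [heading=0, draw]
FD 19: (9,4) -> (28,4) [heading=0, draw]
PD: pen down
RT 90: heading 0 -> 270
FD 13: (28,4) -> (28,-9) [heading=270, draw]
PD: pen down
RT 45: heading 270 -> 225
RT 180: heading 225 -> 45
BK 5: (28,-9) -> (24.464,-12.536) [heading=45, draw]
Final: pos=(24.464,-12.536), heading=45, 4 segment(s) drawn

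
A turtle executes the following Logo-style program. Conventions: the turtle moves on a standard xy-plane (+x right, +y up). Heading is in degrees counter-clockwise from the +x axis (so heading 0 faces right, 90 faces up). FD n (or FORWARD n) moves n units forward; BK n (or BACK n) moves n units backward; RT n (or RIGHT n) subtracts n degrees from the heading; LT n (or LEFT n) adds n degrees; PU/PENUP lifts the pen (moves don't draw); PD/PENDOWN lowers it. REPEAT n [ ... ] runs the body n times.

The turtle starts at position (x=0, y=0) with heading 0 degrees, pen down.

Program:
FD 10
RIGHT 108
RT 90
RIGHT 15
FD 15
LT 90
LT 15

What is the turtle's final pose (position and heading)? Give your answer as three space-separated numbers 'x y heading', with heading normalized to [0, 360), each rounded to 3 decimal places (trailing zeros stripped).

Answer: -2.58 8.17 252

Derivation:
Executing turtle program step by step:
Start: pos=(0,0), heading=0, pen down
FD 10: (0,0) -> (10,0) [heading=0, draw]
RT 108: heading 0 -> 252
RT 90: heading 252 -> 162
RT 15: heading 162 -> 147
FD 15: (10,0) -> (-2.58,8.17) [heading=147, draw]
LT 90: heading 147 -> 237
LT 15: heading 237 -> 252
Final: pos=(-2.58,8.17), heading=252, 2 segment(s) drawn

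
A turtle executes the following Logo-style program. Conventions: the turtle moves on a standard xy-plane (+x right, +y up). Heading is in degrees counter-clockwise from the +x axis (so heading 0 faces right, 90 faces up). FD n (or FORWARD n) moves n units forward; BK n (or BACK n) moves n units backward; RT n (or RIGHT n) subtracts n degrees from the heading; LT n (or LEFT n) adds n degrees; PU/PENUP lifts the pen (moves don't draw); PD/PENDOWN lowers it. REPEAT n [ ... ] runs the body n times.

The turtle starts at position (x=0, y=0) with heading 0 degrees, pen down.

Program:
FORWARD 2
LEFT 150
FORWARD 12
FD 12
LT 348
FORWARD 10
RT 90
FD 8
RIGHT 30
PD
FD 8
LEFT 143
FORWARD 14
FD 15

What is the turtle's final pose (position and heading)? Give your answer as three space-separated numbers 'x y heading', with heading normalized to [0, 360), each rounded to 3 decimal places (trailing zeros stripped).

Executing turtle program step by step:
Start: pos=(0,0), heading=0, pen down
FD 2: (0,0) -> (2,0) [heading=0, draw]
LT 150: heading 0 -> 150
FD 12: (2,0) -> (-8.392,6) [heading=150, draw]
FD 12: (-8.392,6) -> (-18.785,12) [heading=150, draw]
LT 348: heading 150 -> 138
FD 10: (-18.785,12) -> (-26.216,18.691) [heading=138, draw]
RT 90: heading 138 -> 48
FD 8: (-26.216,18.691) -> (-20.863,24.636) [heading=48, draw]
RT 30: heading 48 -> 18
PD: pen down
FD 8: (-20.863,24.636) -> (-13.255,27.109) [heading=18, draw]
LT 143: heading 18 -> 161
FD 14: (-13.255,27.109) -> (-26.492,31.667) [heading=161, draw]
FD 15: (-26.492,31.667) -> (-40.675,36.55) [heading=161, draw]
Final: pos=(-40.675,36.55), heading=161, 8 segment(s) drawn

Answer: -40.675 36.55 161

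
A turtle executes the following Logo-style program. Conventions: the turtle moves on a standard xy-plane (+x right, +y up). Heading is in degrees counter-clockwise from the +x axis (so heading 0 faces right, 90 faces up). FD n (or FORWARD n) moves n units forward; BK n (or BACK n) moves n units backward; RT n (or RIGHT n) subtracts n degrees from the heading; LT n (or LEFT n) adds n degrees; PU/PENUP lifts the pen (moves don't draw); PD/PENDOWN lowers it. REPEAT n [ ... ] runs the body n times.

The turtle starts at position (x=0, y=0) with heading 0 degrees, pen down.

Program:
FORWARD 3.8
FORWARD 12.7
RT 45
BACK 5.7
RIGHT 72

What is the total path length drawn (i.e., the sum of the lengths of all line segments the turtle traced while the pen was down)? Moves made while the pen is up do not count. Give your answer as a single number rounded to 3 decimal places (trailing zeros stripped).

Executing turtle program step by step:
Start: pos=(0,0), heading=0, pen down
FD 3.8: (0,0) -> (3.8,0) [heading=0, draw]
FD 12.7: (3.8,0) -> (16.5,0) [heading=0, draw]
RT 45: heading 0 -> 315
BK 5.7: (16.5,0) -> (12.469,4.031) [heading=315, draw]
RT 72: heading 315 -> 243
Final: pos=(12.469,4.031), heading=243, 3 segment(s) drawn

Segment lengths:
  seg 1: (0,0) -> (3.8,0), length = 3.8
  seg 2: (3.8,0) -> (16.5,0), length = 12.7
  seg 3: (16.5,0) -> (12.469,4.031), length = 5.7
Total = 22.2

Answer: 22.2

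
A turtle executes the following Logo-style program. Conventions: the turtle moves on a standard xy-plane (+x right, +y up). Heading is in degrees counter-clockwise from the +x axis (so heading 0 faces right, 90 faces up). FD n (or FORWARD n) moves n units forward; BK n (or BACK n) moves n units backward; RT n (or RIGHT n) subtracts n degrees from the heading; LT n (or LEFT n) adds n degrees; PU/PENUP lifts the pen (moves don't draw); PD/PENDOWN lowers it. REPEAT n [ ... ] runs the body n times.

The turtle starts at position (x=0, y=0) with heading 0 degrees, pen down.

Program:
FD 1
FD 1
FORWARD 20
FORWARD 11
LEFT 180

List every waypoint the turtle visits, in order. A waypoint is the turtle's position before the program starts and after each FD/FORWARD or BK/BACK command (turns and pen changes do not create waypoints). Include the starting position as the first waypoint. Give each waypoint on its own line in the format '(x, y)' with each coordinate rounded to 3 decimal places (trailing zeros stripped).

Answer: (0, 0)
(1, 0)
(2, 0)
(22, 0)
(33, 0)

Derivation:
Executing turtle program step by step:
Start: pos=(0,0), heading=0, pen down
FD 1: (0,0) -> (1,0) [heading=0, draw]
FD 1: (1,0) -> (2,0) [heading=0, draw]
FD 20: (2,0) -> (22,0) [heading=0, draw]
FD 11: (22,0) -> (33,0) [heading=0, draw]
LT 180: heading 0 -> 180
Final: pos=(33,0), heading=180, 4 segment(s) drawn
Waypoints (5 total):
(0, 0)
(1, 0)
(2, 0)
(22, 0)
(33, 0)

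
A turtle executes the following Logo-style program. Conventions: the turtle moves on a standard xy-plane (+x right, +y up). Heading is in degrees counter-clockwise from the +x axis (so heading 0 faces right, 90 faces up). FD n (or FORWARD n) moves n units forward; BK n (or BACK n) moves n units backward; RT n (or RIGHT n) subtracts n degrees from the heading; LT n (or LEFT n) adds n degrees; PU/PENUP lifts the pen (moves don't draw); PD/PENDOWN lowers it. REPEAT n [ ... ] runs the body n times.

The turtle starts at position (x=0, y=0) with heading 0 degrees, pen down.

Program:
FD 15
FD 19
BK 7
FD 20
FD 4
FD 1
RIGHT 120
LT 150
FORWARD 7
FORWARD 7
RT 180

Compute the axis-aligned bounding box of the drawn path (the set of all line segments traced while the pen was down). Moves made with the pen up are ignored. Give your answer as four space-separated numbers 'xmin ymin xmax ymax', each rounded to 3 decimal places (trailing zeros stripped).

Answer: 0 0 64.124 7

Derivation:
Executing turtle program step by step:
Start: pos=(0,0), heading=0, pen down
FD 15: (0,0) -> (15,0) [heading=0, draw]
FD 19: (15,0) -> (34,0) [heading=0, draw]
BK 7: (34,0) -> (27,0) [heading=0, draw]
FD 20: (27,0) -> (47,0) [heading=0, draw]
FD 4: (47,0) -> (51,0) [heading=0, draw]
FD 1: (51,0) -> (52,0) [heading=0, draw]
RT 120: heading 0 -> 240
LT 150: heading 240 -> 30
FD 7: (52,0) -> (58.062,3.5) [heading=30, draw]
FD 7: (58.062,3.5) -> (64.124,7) [heading=30, draw]
RT 180: heading 30 -> 210
Final: pos=(64.124,7), heading=210, 8 segment(s) drawn

Segment endpoints: x in {0, 15, 27, 34, 47, 51, 52, 58.062, 64.124}, y in {0, 3.5, 7}
xmin=0, ymin=0, xmax=64.124, ymax=7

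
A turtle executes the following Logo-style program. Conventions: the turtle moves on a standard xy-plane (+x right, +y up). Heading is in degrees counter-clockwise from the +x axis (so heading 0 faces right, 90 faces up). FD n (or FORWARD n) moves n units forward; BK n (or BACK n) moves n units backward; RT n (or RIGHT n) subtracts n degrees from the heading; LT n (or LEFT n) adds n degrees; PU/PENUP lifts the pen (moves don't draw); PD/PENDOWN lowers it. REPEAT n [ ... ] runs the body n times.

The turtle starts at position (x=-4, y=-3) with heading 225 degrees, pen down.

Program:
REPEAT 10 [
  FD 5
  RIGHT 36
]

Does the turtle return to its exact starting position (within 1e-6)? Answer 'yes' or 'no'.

Answer: yes

Derivation:
Executing turtle program step by step:
Start: pos=(-4,-3), heading=225, pen down
REPEAT 10 [
  -- iteration 1/10 --
  FD 5: (-4,-3) -> (-7.536,-6.536) [heading=225, draw]
  RT 36: heading 225 -> 189
  -- iteration 2/10 --
  FD 5: (-7.536,-6.536) -> (-12.474,-7.318) [heading=189, draw]
  RT 36: heading 189 -> 153
  -- iteration 3/10 --
  FD 5: (-12.474,-7.318) -> (-16.929,-5.048) [heading=153, draw]
  RT 36: heading 153 -> 117
  -- iteration 4/10 --
  FD 5: (-16.929,-5.048) -> (-19.199,-0.593) [heading=117, draw]
  RT 36: heading 117 -> 81
  -- iteration 5/10 --
  FD 5: (-19.199,-0.593) -> (-18.417,4.346) [heading=81, draw]
  RT 36: heading 81 -> 45
  -- iteration 6/10 --
  FD 5: (-18.417,4.346) -> (-14.881,7.881) [heading=45, draw]
  RT 36: heading 45 -> 9
  -- iteration 7/10 --
  FD 5: (-14.881,7.881) -> (-9.943,8.663) [heading=9, draw]
  RT 36: heading 9 -> 333
  -- iteration 8/10 --
  FD 5: (-9.943,8.663) -> (-5.488,6.393) [heading=333, draw]
  RT 36: heading 333 -> 297
  -- iteration 9/10 --
  FD 5: (-5.488,6.393) -> (-3.218,1.938) [heading=297, draw]
  RT 36: heading 297 -> 261
  -- iteration 10/10 --
  FD 5: (-3.218,1.938) -> (-4,-3) [heading=261, draw]
  RT 36: heading 261 -> 225
]
Final: pos=(-4,-3), heading=225, 10 segment(s) drawn

Start position: (-4, -3)
Final position: (-4, -3)
Distance = 0; < 1e-6 -> CLOSED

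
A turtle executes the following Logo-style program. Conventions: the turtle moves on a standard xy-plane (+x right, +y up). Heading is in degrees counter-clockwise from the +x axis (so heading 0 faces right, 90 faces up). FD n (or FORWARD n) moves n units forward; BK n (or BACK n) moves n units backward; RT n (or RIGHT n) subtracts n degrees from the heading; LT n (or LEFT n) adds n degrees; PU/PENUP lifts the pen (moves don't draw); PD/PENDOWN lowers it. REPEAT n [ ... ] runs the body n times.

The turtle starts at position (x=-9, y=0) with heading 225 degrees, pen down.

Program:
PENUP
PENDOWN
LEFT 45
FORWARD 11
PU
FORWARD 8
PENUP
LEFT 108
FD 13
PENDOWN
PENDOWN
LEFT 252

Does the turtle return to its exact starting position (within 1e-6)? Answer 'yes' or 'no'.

Answer: no

Derivation:
Executing turtle program step by step:
Start: pos=(-9,0), heading=225, pen down
PU: pen up
PD: pen down
LT 45: heading 225 -> 270
FD 11: (-9,0) -> (-9,-11) [heading=270, draw]
PU: pen up
FD 8: (-9,-11) -> (-9,-19) [heading=270, move]
PU: pen up
LT 108: heading 270 -> 18
FD 13: (-9,-19) -> (3.364,-14.983) [heading=18, move]
PD: pen down
PD: pen down
LT 252: heading 18 -> 270
Final: pos=(3.364,-14.983), heading=270, 1 segment(s) drawn

Start position: (-9, 0)
Final position: (3.364, -14.983)
Distance = 19.425; >= 1e-6 -> NOT closed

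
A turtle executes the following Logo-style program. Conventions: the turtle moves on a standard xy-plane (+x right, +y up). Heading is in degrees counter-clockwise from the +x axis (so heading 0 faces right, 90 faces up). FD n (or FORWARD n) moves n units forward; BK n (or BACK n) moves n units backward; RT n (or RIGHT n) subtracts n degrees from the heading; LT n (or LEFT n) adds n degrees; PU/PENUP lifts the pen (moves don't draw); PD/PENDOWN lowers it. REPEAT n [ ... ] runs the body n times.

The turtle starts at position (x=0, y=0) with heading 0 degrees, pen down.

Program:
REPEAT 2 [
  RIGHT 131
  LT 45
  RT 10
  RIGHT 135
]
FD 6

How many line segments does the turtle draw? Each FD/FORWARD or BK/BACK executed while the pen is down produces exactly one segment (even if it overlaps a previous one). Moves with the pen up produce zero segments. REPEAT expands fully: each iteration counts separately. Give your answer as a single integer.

Executing turtle program step by step:
Start: pos=(0,0), heading=0, pen down
REPEAT 2 [
  -- iteration 1/2 --
  RT 131: heading 0 -> 229
  LT 45: heading 229 -> 274
  RT 10: heading 274 -> 264
  RT 135: heading 264 -> 129
  -- iteration 2/2 --
  RT 131: heading 129 -> 358
  LT 45: heading 358 -> 43
  RT 10: heading 43 -> 33
  RT 135: heading 33 -> 258
]
FD 6: (0,0) -> (-1.247,-5.869) [heading=258, draw]
Final: pos=(-1.247,-5.869), heading=258, 1 segment(s) drawn
Segments drawn: 1

Answer: 1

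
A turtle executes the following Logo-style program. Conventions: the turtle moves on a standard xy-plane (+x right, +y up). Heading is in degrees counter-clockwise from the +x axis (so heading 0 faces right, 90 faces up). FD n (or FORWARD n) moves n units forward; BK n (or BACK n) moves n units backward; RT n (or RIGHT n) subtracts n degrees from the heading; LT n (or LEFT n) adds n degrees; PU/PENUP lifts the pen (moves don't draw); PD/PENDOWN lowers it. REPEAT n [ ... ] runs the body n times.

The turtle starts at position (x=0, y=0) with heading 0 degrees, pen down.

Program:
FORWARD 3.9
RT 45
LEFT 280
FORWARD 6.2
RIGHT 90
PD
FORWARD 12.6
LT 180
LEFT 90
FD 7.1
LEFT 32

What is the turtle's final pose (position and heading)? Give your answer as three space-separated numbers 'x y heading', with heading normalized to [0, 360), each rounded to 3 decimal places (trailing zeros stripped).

Answer: -5.905 7.964 87

Derivation:
Executing turtle program step by step:
Start: pos=(0,0), heading=0, pen down
FD 3.9: (0,0) -> (3.9,0) [heading=0, draw]
RT 45: heading 0 -> 315
LT 280: heading 315 -> 235
FD 6.2: (3.9,0) -> (0.344,-5.079) [heading=235, draw]
RT 90: heading 235 -> 145
PD: pen down
FD 12.6: (0.344,-5.079) -> (-9.977,2.148) [heading=145, draw]
LT 180: heading 145 -> 325
LT 90: heading 325 -> 55
FD 7.1: (-9.977,2.148) -> (-5.905,7.964) [heading=55, draw]
LT 32: heading 55 -> 87
Final: pos=(-5.905,7.964), heading=87, 4 segment(s) drawn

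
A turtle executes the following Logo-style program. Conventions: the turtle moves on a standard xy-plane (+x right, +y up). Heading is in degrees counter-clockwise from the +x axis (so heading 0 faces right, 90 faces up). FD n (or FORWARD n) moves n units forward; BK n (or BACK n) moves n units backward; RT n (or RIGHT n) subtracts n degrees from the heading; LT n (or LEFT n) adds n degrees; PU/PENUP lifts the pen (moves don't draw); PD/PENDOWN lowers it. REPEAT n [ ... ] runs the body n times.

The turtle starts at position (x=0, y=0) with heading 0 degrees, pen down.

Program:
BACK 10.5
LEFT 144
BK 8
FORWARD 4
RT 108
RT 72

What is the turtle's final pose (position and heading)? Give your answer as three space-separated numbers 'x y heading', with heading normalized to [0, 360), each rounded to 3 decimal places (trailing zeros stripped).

Answer: -7.264 -2.351 324

Derivation:
Executing turtle program step by step:
Start: pos=(0,0), heading=0, pen down
BK 10.5: (0,0) -> (-10.5,0) [heading=0, draw]
LT 144: heading 0 -> 144
BK 8: (-10.5,0) -> (-4.028,-4.702) [heading=144, draw]
FD 4: (-4.028,-4.702) -> (-7.264,-2.351) [heading=144, draw]
RT 108: heading 144 -> 36
RT 72: heading 36 -> 324
Final: pos=(-7.264,-2.351), heading=324, 3 segment(s) drawn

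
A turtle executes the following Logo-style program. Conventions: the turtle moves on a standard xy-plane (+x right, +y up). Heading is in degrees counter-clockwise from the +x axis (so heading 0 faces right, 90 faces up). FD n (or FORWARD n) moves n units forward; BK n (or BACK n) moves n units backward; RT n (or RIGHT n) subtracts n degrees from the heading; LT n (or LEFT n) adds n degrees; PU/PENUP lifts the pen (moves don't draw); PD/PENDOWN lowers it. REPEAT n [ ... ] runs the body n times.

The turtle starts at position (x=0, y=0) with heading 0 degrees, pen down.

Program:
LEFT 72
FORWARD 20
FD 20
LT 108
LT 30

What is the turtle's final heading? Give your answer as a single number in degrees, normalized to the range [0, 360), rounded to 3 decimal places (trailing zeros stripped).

Executing turtle program step by step:
Start: pos=(0,0), heading=0, pen down
LT 72: heading 0 -> 72
FD 20: (0,0) -> (6.18,19.021) [heading=72, draw]
FD 20: (6.18,19.021) -> (12.361,38.042) [heading=72, draw]
LT 108: heading 72 -> 180
LT 30: heading 180 -> 210
Final: pos=(12.361,38.042), heading=210, 2 segment(s) drawn

Answer: 210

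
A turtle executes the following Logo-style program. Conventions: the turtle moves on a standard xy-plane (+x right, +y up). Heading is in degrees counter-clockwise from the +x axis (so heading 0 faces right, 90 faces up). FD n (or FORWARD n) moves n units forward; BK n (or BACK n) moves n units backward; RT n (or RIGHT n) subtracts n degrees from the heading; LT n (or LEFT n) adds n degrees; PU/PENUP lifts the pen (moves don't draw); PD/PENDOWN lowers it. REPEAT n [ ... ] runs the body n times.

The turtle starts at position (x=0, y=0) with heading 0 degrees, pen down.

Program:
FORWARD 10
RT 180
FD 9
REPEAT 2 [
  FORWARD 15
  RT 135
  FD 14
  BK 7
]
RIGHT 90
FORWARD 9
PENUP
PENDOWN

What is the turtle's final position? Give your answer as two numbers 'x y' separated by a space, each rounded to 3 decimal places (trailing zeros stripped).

Executing turtle program step by step:
Start: pos=(0,0), heading=0, pen down
FD 10: (0,0) -> (10,0) [heading=0, draw]
RT 180: heading 0 -> 180
FD 9: (10,0) -> (1,0) [heading=180, draw]
REPEAT 2 [
  -- iteration 1/2 --
  FD 15: (1,0) -> (-14,0) [heading=180, draw]
  RT 135: heading 180 -> 45
  FD 14: (-14,0) -> (-4.101,9.899) [heading=45, draw]
  BK 7: (-4.101,9.899) -> (-9.05,4.95) [heading=45, draw]
  -- iteration 2/2 --
  FD 15: (-9.05,4.95) -> (1.556,15.556) [heading=45, draw]
  RT 135: heading 45 -> 270
  FD 14: (1.556,15.556) -> (1.556,1.556) [heading=270, draw]
  BK 7: (1.556,1.556) -> (1.556,8.556) [heading=270, draw]
]
RT 90: heading 270 -> 180
FD 9: (1.556,8.556) -> (-7.444,8.556) [heading=180, draw]
PU: pen up
PD: pen down
Final: pos=(-7.444,8.556), heading=180, 9 segment(s) drawn

Answer: -7.444 8.556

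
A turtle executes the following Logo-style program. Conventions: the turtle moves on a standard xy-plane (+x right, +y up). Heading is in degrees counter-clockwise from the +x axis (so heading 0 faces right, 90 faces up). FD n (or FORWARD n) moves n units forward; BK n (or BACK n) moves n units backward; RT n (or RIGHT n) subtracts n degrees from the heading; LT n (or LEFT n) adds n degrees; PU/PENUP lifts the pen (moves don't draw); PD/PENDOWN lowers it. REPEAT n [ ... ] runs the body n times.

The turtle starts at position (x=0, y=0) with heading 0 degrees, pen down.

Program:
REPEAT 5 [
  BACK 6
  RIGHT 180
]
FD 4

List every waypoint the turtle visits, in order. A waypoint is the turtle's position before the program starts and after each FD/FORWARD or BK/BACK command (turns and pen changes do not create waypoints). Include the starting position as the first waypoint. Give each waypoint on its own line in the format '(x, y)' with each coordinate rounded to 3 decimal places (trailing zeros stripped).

Executing turtle program step by step:
Start: pos=(0,0), heading=0, pen down
REPEAT 5 [
  -- iteration 1/5 --
  BK 6: (0,0) -> (-6,0) [heading=0, draw]
  RT 180: heading 0 -> 180
  -- iteration 2/5 --
  BK 6: (-6,0) -> (0,0) [heading=180, draw]
  RT 180: heading 180 -> 0
  -- iteration 3/5 --
  BK 6: (0,0) -> (-6,0) [heading=0, draw]
  RT 180: heading 0 -> 180
  -- iteration 4/5 --
  BK 6: (-6,0) -> (0,0) [heading=180, draw]
  RT 180: heading 180 -> 0
  -- iteration 5/5 --
  BK 6: (0,0) -> (-6,0) [heading=0, draw]
  RT 180: heading 0 -> 180
]
FD 4: (-6,0) -> (-10,0) [heading=180, draw]
Final: pos=(-10,0), heading=180, 6 segment(s) drawn
Waypoints (7 total):
(0, 0)
(-6, 0)
(0, 0)
(-6, 0)
(0, 0)
(-6, 0)
(-10, 0)

Answer: (0, 0)
(-6, 0)
(0, 0)
(-6, 0)
(0, 0)
(-6, 0)
(-10, 0)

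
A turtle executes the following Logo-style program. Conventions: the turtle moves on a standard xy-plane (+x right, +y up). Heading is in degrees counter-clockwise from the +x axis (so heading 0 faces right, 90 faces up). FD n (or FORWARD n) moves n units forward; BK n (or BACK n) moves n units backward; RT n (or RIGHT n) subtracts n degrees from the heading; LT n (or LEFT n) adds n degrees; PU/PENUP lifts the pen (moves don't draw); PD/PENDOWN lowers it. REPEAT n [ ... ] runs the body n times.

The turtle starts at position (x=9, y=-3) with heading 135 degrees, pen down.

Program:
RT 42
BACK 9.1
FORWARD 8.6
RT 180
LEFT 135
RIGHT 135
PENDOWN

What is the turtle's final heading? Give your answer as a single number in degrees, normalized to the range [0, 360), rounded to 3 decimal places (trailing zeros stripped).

Answer: 273

Derivation:
Executing turtle program step by step:
Start: pos=(9,-3), heading=135, pen down
RT 42: heading 135 -> 93
BK 9.1: (9,-3) -> (9.476,-12.088) [heading=93, draw]
FD 8.6: (9.476,-12.088) -> (9.026,-3.499) [heading=93, draw]
RT 180: heading 93 -> 273
LT 135: heading 273 -> 48
RT 135: heading 48 -> 273
PD: pen down
Final: pos=(9.026,-3.499), heading=273, 2 segment(s) drawn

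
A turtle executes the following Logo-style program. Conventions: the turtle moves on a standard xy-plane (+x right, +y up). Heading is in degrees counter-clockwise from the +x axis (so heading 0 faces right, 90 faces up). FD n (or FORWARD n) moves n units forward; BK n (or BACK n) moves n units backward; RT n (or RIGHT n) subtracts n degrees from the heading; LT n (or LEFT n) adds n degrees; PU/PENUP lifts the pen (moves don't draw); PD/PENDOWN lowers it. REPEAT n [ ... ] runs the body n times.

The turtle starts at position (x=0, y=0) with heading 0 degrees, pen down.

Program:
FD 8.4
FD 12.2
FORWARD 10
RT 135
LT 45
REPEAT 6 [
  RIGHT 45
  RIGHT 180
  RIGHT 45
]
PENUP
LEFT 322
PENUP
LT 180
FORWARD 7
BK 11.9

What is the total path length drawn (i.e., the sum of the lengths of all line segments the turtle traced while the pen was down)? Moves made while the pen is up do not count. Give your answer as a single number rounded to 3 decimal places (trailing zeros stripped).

Executing turtle program step by step:
Start: pos=(0,0), heading=0, pen down
FD 8.4: (0,0) -> (8.4,0) [heading=0, draw]
FD 12.2: (8.4,0) -> (20.6,0) [heading=0, draw]
FD 10: (20.6,0) -> (30.6,0) [heading=0, draw]
RT 135: heading 0 -> 225
LT 45: heading 225 -> 270
REPEAT 6 [
  -- iteration 1/6 --
  RT 45: heading 270 -> 225
  RT 180: heading 225 -> 45
  RT 45: heading 45 -> 0
  -- iteration 2/6 --
  RT 45: heading 0 -> 315
  RT 180: heading 315 -> 135
  RT 45: heading 135 -> 90
  -- iteration 3/6 --
  RT 45: heading 90 -> 45
  RT 180: heading 45 -> 225
  RT 45: heading 225 -> 180
  -- iteration 4/6 --
  RT 45: heading 180 -> 135
  RT 180: heading 135 -> 315
  RT 45: heading 315 -> 270
  -- iteration 5/6 --
  RT 45: heading 270 -> 225
  RT 180: heading 225 -> 45
  RT 45: heading 45 -> 0
  -- iteration 6/6 --
  RT 45: heading 0 -> 315
  RT 180: heading 315 -> 135
  RT 45: heading 135 -> 90
]
PU: pen up
LT 322: heading 90 -> 52
PU: pen up
LT 180: heading 52 -> 232
FD 7: (30.6,0) -> (26.29,-5.516) [heading=232, move]
BK 11.9: (26.29,-5.516) -> (33.617,3.861) [heading=232, move]
Final: pos=(33.617,3.861), heading=232, 3 segment(s) drawn

Segment lengths:
  seg 1: (0,0) -> (8.4,0), length = 8.4
  seg 2: (8.4,0) -> (20.6,0), length = 12.2
  seg 3: (20.6,0) -> (30.6,0), length = 10
Total = 30.6

Answer: 30.6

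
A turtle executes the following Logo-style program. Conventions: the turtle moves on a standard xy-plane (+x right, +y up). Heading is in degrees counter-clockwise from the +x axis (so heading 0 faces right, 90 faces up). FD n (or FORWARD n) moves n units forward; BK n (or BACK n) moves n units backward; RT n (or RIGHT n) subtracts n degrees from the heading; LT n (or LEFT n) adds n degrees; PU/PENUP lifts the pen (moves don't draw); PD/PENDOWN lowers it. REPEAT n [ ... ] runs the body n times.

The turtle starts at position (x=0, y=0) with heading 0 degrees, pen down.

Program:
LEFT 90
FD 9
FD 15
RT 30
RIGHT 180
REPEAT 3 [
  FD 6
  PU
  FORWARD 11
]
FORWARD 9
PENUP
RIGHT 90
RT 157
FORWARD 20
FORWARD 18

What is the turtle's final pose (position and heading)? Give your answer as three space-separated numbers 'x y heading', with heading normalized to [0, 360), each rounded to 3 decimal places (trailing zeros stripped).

Executing turtle program step by step:
Start: pos=(0,0), heading=0, pen down
LT 90: heading 0 -> 90
FD 9: (0,0) -> (0,9) [heading=90, draw]
FD 15: (0,9) -> (0,24) [heading=90, draw]
RT 30: heading 90 -> 60
RT 180: heading 60 -> 240
REPEAT 3 [
  -- iteration 1/3 --
  FD 6: (0,24) -> (-3,18.804) [heading=240, draw]
  PU: pen up
  FD 11: (-3,18.804) -> (-8.5,9.278) [heading=240, move]
  -- iteration 2/3 --
  FD 6: (-8.5,9.278) -> (-11.5,4.081) [heading=240, move]
  PU: pen up
  FD 11: (-11.5,4.081) -> (-17,-5.445) [heading=240, move]
  -- iteration 3/3 --
  FD 6: (-17,-5.445) -> (-20,-10.641) [heading=240, move]
  PU: pen up
  FD 11: (-20,-10.641) -> (-25.5,-20.167) [heading=240, move]
]
FD 9: (-25.5,-20.167) -> (-30,-27.962) [heading=240, move]
PU: pen up
RT 90: heading 240 -> 150
RT 157: heading 150 -> 353
FD 20: (-30,-27.962) -> (-10.149,-30.399) [heading=353, move]
FD 18: (-10.149,-30.399) -> (7.717,-32.593) [heading=353, move]
Final: pos=(7.717,-32.593), heading=353, 3 segment(s) drawn

Answer: 7.717 -32.593 353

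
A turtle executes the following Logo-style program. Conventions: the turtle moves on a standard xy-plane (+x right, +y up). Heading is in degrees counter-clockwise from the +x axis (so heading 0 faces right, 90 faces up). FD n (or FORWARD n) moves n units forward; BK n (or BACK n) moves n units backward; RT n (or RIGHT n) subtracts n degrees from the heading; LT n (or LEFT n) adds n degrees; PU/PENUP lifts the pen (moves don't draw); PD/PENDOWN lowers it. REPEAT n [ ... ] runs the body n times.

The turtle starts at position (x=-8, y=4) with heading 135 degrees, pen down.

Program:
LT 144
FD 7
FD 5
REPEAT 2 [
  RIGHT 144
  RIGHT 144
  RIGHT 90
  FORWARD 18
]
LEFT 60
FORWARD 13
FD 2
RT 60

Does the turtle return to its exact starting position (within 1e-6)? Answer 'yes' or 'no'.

Answer: no

Derivation:
Executing turtle program step by step:
Start: pos=(-8,4), heading=135, pen down
LT 144: heading 135 -> 279
FD 7: (-8,4) -> (-6.905,-2.914) [heading=279, draw]
FD 5: (-6.905,-2.914) -> (-6.123,-7.852) [heading=279, draw]
REPEAT 2 [
  -- iteration 1/2 --
  RT 144: heading 279 -> 135
  RT 144: heading 135 -> 351
  RT 90: heading 351 -> 261
  FD 18: (-6.123,-7.852) -> (-8.939,-25.631) [heading=261, draw]
  -- iteration 2/2 --
  RT 144: heading 261 -> 117
  RT 144: heading 117 -> 333
  RT 90: heading 333 -> 243
  FD 18: (-8.939,-25.631) -> (-17.11,-41.669) [heading=243, draw]
]
LT 60: heading 243 -> 303
FD 13: (-17.11,-41.669) -> (-10.03,-52.571) [heading=303, draw]
FD 2: (-10.03,-52.571) -> (-8.941,-54.249) [heading=303, draw]
RT 60: heading 303 -> 243
Final: pos=(-8.941,-54.249), heading=243, 6 segment(s) drawn

Start position: (-8, 4)
Final position: (-8.941, -54.249)
Distance = 58.256; >= 1e-6 -> NOT closed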